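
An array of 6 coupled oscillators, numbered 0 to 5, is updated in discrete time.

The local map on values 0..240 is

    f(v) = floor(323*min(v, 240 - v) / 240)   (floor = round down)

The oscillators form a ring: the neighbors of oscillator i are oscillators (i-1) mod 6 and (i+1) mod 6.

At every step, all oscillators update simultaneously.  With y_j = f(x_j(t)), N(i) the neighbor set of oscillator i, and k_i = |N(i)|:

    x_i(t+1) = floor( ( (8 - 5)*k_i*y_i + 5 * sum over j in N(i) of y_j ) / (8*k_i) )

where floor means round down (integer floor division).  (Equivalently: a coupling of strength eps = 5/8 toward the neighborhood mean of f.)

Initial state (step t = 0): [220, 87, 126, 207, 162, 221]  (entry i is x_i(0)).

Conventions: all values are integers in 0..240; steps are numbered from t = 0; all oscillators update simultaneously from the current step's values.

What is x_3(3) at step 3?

Answer: x_3(3) = 141

Derivation:
t=0: [220, 87, 126, 207, 162, 221]
t=1: [54, 99, 107, 96, 60, 50]
t=2: [89, 117, 135, 118, 91, 72]
t=3: [123, 140, 151, 141, 125, 111]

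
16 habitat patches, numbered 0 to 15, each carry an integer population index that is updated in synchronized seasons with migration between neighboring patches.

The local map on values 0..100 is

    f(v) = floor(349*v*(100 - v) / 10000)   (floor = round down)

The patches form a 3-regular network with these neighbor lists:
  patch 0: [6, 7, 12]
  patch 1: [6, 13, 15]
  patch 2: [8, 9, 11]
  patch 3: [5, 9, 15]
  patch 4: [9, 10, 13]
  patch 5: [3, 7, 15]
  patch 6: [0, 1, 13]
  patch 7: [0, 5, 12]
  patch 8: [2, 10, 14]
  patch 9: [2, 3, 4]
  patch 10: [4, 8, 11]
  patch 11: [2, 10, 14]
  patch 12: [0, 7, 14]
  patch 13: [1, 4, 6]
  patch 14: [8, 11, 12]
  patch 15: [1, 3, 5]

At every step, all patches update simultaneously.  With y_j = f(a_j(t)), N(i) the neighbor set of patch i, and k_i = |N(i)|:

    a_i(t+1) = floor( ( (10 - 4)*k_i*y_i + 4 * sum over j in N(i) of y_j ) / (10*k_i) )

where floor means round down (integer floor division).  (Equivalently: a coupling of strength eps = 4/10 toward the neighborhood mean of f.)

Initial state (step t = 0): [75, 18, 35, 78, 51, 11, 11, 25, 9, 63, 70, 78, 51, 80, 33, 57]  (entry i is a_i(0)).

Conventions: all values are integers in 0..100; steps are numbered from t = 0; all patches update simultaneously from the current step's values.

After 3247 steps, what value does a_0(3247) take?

Simulating step by step:
t=0: [75, 18, 35, 78, 51, 11, 11, 25, 9, 63, 70, 78, 51, 80, 33, 57]
t=1: [63, 53, 69, 62, 80, 48, 43, 63, 47, 78, 67, 65, 79, 55, 69, 70]
t=2: [78, 84, 74, 78, 62, 83, 84, 78, 81, 63, 75, 77, 65, 81, 74, 77]
t=3: [59, 48, 66, 60, 75, 53, 48, 60, 58, 76, 65, 63, 72, 55, 65, 57]
t=4: [82, 86, 77, 81, 69, 85, 86, 81, 82, 67, 78, 80, 74, 83, 78, 85]
t=5: [52, 43, 61, 53, 69, 46, 44, 53, 54, 71, 59, 56, 61, 50, 58, 44]
t=6: [86, 85, 82, 83, 76, 85, 85, 85, 85, 75, 83, 84, 84, 84, 84, 85]
t=7: [43, 44, 51, 49, 59, 44, 44, 44, 45, 60, 49, 47, 45, 47, 45, 44]
t=8: [85, 85, 86, 85, 84, 85, 85, 85, 86, 84, 86, 86, 85, 85, 86, 85]
t=9: [44, 44, 42, 44, 45, 44, 44, 44, 42, 45, 42, 42, 43, 44, 42, 44]
t=10: [85, 85, 85, 85, 85, 85, 85, 85, 85, 85, 85, 85, 85, 85, 85, 85]
t=11: [44, 44, 44, 44, 44, 44, 44, 44, 44, 44, 44, 44, 44, 44, 44, 44]
t=12: [85, 85, 85, 85, 85, 85, 85, 85, 85, 85, 85, 85, 85, 85, 85, 85]

Answer: a_0(3247) = 44
Key observation: The state at step 10, [85, 85, 85, 85, 85, 85, 85, 85, 85, 85, 85, 85, 85, 85, 85, 85], reappears at step 12: the system is in a cycle of period 2 from step 10 on.  Therefore the state at step 3247 equals the state at step 10 + ((3247 - 10) mod 2) = 11, which is [44, 44, 44, 44, 44, 44, 44, 44, 44, 44, 44, 44, 44, 44, 44, 44].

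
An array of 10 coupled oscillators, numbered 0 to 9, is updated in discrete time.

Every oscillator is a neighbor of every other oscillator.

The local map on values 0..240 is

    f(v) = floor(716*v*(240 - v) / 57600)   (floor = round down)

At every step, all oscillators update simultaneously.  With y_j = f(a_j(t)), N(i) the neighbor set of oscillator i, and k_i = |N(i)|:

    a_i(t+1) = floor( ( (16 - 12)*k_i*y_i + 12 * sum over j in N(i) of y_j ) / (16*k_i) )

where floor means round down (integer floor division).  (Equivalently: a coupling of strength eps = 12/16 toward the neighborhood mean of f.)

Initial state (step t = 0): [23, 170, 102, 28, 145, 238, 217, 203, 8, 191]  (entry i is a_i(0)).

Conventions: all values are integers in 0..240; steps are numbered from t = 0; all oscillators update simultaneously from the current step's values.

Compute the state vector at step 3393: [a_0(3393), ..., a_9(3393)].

Simulating step by step:
t=0: [23, 170, 102, 28, 145, 238, 217, 203, 8, 191]
t=1: [87, 101, 106, 89, 105, 78, 87, 92, 81, 96]
t=2: [167, 169, 169, 167, 169, 166, 167, 168, 166, 168]
t=3: [150, 150, 150, 150, 150, 150, 150, 150, 150, 150]
t=4: [167, 167, 167, 167, 167, 167, 167, 167, 167, 167]
t=5: [151, 151, 151, 151, 151, 151, 151, 151, 151, 151]
t=6: [167, 167, 167, 167, 167, 167, 167, 167, 167, 167]

Answer: [151, 151, 151, 151, 151, 151, 151, 151, 151, 151]
Key observation: The state at step 4, [167, 167, 167, 167, 167, 167, 167, 167, 167, 167], reappears at step 6: the system is in a cycle of period 2 from step 4 on.  Therefore the state at step 3393 equals the state at step 4 + ((3393 - 4) mod 2) = 5, which is [151, 151, 151, 151, 151, 151, 151, 151, 151, 151].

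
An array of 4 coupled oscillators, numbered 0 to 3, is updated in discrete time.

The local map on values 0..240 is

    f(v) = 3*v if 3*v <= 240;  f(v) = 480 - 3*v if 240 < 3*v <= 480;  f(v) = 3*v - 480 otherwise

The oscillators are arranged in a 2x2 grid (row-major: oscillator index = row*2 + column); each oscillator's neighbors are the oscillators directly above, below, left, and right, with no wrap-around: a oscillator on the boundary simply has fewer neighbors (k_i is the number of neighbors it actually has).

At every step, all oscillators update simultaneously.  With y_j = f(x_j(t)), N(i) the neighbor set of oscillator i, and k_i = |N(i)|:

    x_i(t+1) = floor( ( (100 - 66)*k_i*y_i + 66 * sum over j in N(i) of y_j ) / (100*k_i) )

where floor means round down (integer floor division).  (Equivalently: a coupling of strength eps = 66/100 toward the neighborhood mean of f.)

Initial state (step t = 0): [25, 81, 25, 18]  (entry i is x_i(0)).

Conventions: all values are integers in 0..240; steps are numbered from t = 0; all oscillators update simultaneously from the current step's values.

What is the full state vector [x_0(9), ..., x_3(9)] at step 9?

Answer: [86, 77, 86, 73]

Derivation:
t=0: [25, 81, 25, 18]
t=1: [128, 123, 68, 121]
t=2: [136, 108, 139, 143]
t=3: [96, 93, 62, 89]
t=4: [192, 201, 196, 200]
t=5: [108, 113, 108, 117]
t=6: [151, 141, 147, 141]
t=7: [40, 47, 40, 51]
t=8: [126, 138, 130, 138]
t=9: [86, 77, 86, 73]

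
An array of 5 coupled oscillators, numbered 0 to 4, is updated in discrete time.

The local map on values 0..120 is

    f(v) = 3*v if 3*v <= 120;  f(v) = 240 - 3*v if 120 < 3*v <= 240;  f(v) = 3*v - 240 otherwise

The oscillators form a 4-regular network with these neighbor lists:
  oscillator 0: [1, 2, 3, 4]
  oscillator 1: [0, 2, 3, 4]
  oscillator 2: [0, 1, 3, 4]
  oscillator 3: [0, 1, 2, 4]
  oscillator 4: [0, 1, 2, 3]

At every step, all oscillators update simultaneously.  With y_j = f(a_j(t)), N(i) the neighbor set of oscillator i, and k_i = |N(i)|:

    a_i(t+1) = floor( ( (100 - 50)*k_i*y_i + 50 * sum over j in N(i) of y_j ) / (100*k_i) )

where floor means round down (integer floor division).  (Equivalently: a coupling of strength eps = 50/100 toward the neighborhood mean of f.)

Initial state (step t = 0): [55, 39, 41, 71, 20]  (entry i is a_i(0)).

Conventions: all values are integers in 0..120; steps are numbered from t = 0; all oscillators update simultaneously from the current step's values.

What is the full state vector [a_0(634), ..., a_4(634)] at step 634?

Answer: [31, 30, 30, 30, 30]
Key observation: The state at step 27, [91, 90, 90, 90, 90], reappears at step 29: the system is in a cycle of period 2 from step 27 on.  Therefore the state at step 634 equals the state at step 27 + ((634 - 27) mod 2) = 28, which is [31, 30, 30, 30, 30].

Derivation:
t=0: [55, 39, 41, 71, 20]
t=1: [77, 93, 93, 59, 72]
t=2: [25, 36, 36, 45, 30]
t=3: [88, 101, 101, 100, 94]
t=4: [40, 55, 55, 54, 47]
t=5: [100, 84, 84, 85, 93]
t=6: [39, 21, 21, 22, 31]
t=7: [94, 73, 73, 75, 85]
t=8: [30, 22, 22, 19, 19]
t=9: [75, 66, 66, 63, 63]
t=10: [30, 40, 40, 44, 44]
t=11: [102, 113, 113, 108, 108]
t=12: [78, 91, 91, 85, 85]
t=13: [15, 25, 25, 18, 18]
t=14: [54, 66, 66, 58, 58]
t=15: [66, 52, 52, 61, 61]
t=16: [56, 72, 72, 61, 61]
t=17: [56, 38, 38, 50, 50]
t=18: [87, 102, 102, 93, 93]
t=19: [36, 53, 53, 43, 43]
t=20: [102, 91, 91, 103, 103]
t=21: [58, 46, 46, 59, 59]
t=22: [74, 87, 87, 73, 73]
t=23: [19, 20, 20, 20, 20]
t=24: [58, 59, 59, 59, 59]
t=25: [64, 63, 63, 63, 63]
t=26: [49, 50, 50, 50, 50]
t=27: [91, 90, 90, 90, 90]
t=28: [31, 30, 30, 30, 30]
t=29: [91, 90, 90, 90, 90]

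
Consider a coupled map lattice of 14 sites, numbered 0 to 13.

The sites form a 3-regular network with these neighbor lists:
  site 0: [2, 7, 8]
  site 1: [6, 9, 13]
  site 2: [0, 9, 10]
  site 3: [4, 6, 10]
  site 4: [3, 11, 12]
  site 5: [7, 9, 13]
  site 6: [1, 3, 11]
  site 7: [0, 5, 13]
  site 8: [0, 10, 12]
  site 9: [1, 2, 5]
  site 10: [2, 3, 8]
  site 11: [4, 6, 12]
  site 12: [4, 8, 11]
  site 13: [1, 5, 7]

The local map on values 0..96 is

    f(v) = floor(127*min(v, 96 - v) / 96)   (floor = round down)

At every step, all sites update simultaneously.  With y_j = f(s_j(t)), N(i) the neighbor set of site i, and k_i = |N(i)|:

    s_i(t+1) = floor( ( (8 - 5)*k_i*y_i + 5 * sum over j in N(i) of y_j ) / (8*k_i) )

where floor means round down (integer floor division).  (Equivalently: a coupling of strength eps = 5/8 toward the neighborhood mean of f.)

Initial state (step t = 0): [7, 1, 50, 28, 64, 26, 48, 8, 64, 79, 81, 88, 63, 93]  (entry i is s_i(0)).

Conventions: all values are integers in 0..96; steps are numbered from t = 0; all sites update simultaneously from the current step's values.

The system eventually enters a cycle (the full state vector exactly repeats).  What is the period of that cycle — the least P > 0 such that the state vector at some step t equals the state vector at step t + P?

Answer: 6
Key observation: The state at step 35, [58, 58, 58, 58, 58, 58, 58, 58, 58, 58, 58, 58, 58, 58], reappears at step 41 — and no state repeats earlier — so the cycle the system enters has period 6.

Derivation:
t=0: [7, 1, 50, 28, 64, 26, 48, 8, 64, 79, 81, 88, 63, 93]
t=1: [26, 18, 32, 39, 34, 20, 33, 13, 30, 28, 36, 34, 35, 10]
t=2: [33, 28, 40, 47, 45, 23, 40, 21, 41, 32, 45, 44, 43, 18]
t=3: [43, 38, 49, 58, 58, 30, 52, 30, 53, 40, 57, 56, 56, 28]
t=4: [53, 49, 56, 51, 50, 41, 53, 42, 54, 50, 54, 52, 52, 40]
t=5: [54, 58, 55, 57, 58, 55, 58, 54, 55, 57, 55, 58, 57, 55]
t=6: [54, 51, 53, 51, 50, 53, 50, 54, 53, 52, 53, 50, 51, 53]
t=7: [55, 58, 56, 58, 59, 56, 59, 55, 56, 57, 56, 59, 58, 56]
t=8: [53, 50, 52, 49, 48, 52, 48, 53, 52, 51, 51, 48, 49, 52]
t=9: [56, 60, 58, 61, 62, 57, 62, 56, 58, 58, 59, 62, 61, 58]
t=10: [51, 47, 50, 45, 44, 50, 45, 51, 49, 49, 48, 44, 46, 50]
t=11: [59, 60, 60, 59, 58, 60, 59, 59, 61, 61, 61, 58, 59, 60]
t=12: [47, 47, 46, 48, 49, 47, 48, 47, 46, 46, 46, 49, 48, 47]
t=13: [61, 61, 60, 62, 62, 61, 62, 62, 61, 60, 60, 62, 61, 62]
t=14: [45, 45, 46, 44, 44, 45, 44, 44, 46, 46, 46, 44, 45, 44]
t=15: [59, 58, 59, 58, 58, 58, 58, 58, 59, 59, 59, 58, 58, 58]
t=16: [48, 49, 48, 49, 50, 49, 50, 49, 48, 48, 48, 50, 49, 50]
t=17: [62, 61, 63, 61, 60, 61, 60, 61, 62, 62, 62, 60, 61, 61]
t=18: [44, 45, 43, 46, 46, 45, 46, 45, 44, 44, 44, 46, 46, 46]
t=19: [57, 59, 57, 59, 60, 59, 59, 59, 58, 58, 58, 60, 59, 59]
t=20: [50, 48, 50, 48, 47, 48, 47, 48, 49, 49, 49, 47, 48, 48]
t=21: [61, 62, 60, 62, 62, 62, 62, 62, 61, 62, 61, 62, 62, 63]
t=22: [45, 43, 45, 44, 44, 43, 44, 44, 45, 44, 45, 44, 44, 43]
t=23: [58, 56, 58, 58, 58, 56, 57, 57, 58, 57, 58, 58, 58, 56]
t=24: [50, 51, 50, 50, 50, 51, 50, 51, 50, 51, 50, 50, 50, 51]
t=25: [59, 59, 59, 60, 60, 59, 59, 59, 60, 59, 60, 60, 60, 59]
t=26: [47, 48, 47, 47, 47, 48, 47, 48, 47, 48, 47, 47, 47, 48]
t=27: [62, 62, 62, 62, 62, 63, 62, 62, 62, 62, 62, 62, 62, 63]
t=28: [44, 43, 44, 44, 44, 43, 44, 43, 44, 43, 44, 44, 44, 43]
t=29: [57, 56, 57, 58, 58, 56, 57, 56, 58, 56, 58, 58, 58, 56]
t=30: [51, 51, 51, 50, 50, 52, 50, 51, 50, 51, 50, 50, 50, 52]
t=31: [59, 59, 59, 60, 60, 58, 59, 58, 59, 58, 59, 60, 60, 58]
t=32: [48, 48, 48, 47, 47, 50, 47, 49, 47, 49, 47, 47, 47, 49]
t=33: [62, 62, 62, 62, 62, 61, 62, 61, 62, 62, 62, 62, 62, 61]
t=34: [44, 44, 44, 44, 44, 45, 44, 45, 44, 44, 44, 44, 44, 45]
t=35: [58, 58, 58, 58, 58, 58, 58, 58, 58, 58, 58, 58, 58, 58]
t=36: [50, 50, 50, 50, 50, 50, 50, 50, 50, 50, 50, 50, 50, 50]
t=37: [60, 60, 60, 60, 60, 60, 60, 60, 60, 60, 60, 60, 60, 60]
t=38: [47, 47, 47, 47, 47, 47, 47, 47, 47, 47, 47, 47, 47, 47]
t=39: [62, 62, 62, 62, 62, 62, 62, 62, 62, 62, 62, 62, 62, 62]
t=40: [44, 44, 44, 44, 44, 44, 44, 44, 44, 44, 44, 44, 44, 44]
t=41: [58, 58, 58, 58, 58, 58, 58, 58, 58, 58, 58, 58, 58, 58]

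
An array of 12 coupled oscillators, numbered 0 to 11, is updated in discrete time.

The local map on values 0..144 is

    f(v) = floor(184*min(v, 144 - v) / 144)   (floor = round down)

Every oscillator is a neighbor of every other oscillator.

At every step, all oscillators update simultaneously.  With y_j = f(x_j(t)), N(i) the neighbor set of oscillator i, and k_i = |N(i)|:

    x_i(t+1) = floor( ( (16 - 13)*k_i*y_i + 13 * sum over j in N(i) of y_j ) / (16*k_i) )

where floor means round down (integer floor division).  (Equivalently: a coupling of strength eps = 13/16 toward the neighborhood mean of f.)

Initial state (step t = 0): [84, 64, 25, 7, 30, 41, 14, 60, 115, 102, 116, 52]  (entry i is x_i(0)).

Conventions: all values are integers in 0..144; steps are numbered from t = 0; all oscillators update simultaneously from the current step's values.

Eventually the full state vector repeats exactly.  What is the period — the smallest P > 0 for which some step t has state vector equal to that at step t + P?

Answer: 4
Key observation: The state at step 4, [88, 88, 88, 88, 88, 88, 88, 88, 88, 88, 88, 88], reappears at step 8 — and no state repeats earlier — so the cycle the system enters has period 4.

Derivation:
t=0: [84, 64, 25, 7, 30, 41, 14, 60, 115, 102, 116, 52]
t=1: [50, 51, 45, 43, 46, 48, 44, 50, 46, 48, 46, 49]
t=2: [60, 60, 59, 59, 59, 59, 59, 60, 59, 59, 59, 59]
t=3: [75, 75, 75, 75, 75, 75, 75, 75, 75, 75, 75, 75]
t=4: [88, 88, 88, 88, 88, 88, 88, 88, 88, 88, 88, 88]
t=5: [71, 71, 71, 71, 71, 71, 71, 71, 71, 71, 71, 71]
t=6: [90, 90, 90, 90, 90, 90, 90, 90, 90, 90, 90, 90]
t=7: [69, 69, 69, 69, 69, 69, 69, 69, 69, 69, 69, 69]
t=8: [88, 88, 88, 88, 88, 88, 88, 88, 88, 88, 88, 88]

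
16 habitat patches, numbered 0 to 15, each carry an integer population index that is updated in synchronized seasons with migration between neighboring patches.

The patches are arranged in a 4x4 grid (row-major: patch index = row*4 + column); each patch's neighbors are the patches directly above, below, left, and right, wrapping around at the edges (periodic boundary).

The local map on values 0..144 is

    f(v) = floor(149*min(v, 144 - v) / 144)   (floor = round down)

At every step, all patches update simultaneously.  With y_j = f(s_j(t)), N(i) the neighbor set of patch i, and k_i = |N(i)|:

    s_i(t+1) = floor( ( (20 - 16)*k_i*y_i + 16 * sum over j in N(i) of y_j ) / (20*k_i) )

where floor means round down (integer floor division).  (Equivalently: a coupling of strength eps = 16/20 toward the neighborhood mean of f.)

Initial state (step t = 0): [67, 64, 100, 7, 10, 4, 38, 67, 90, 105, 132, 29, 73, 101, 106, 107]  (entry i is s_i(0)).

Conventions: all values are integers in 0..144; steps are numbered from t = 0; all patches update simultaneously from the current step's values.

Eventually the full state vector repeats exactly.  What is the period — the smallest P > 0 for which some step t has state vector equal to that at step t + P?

Simulating step by step:
t=0: [67, 64, 100, 7, 10, 4, 38, 67, 90, 105, 132, 29, 73, 101, 106, 107]
t=1: [45, 45, 39, 45, 41, 31, 33, 31, 41, 31, 32, 40, 55, 52, 35, 37]
t=2: [47, 43, 40, 40, 38, 37, 34, 39, 42, 38, 35, 37, 47, 44, 40, 43]
t=3: [44, 43, 40, 42, 41, 39, 38, 38, 41, 40, 37, 40, 45, 43, 41, 42]
t=4: [44, 42, 41, 42, 41, 41, 39, 40, 42, 41, 40, 40, 44, 43, 41, 43]
t=5: [43, 43, 42, 43, 42, 41, 41, 41, 42, 42, 41, 42, 44, 43, 42, 43]
t=6: [44, 43, 43, 43, 42, 42, 42, 42, 43, 42, 42, 42, 44, 43, 43, 43]
t=7: [44, 44, 43, 44, 43, 43, 43, 43, 43, 43, 43, 43, 44, 44, 43, 44]
t=8: [44, 44, 44, 44, 44, 44, 44, 44, 44, 44, 44, 44, 44, 44, 44, 44]
t=9: [45, 45, 45, 45, 45, 45, 45, 45, 45, 45, 45, 45, 45, 45, 45, 45]
t=10: [46, 46, 46, 46, 46, 46, 46, 46, 46, 46, 46, 46, 46, 46, 46, 46]
t=11: [47, 47, 47, 47, 47, 47, 47, 47, 47, 47, 47, 47, 47, 47, 47, 47]
t=12: [48, 48, 48, 48, 48, 48, 48, 48, 48, 48, 48, 48, 48, 48, 48, 48]
t=13: [49, 49, 49, 49, 49, 49, 49, 49, 49, 49, 49, 49, 49, 49, 49, 49]
t=14: [50, 50, 50, 50, 50, 50, 50, 50, 50, 50, 50, 50, 50, 50, 50, 50]
t=15: [51, 51, 51, 51, 51, 51, 51, 51, 51, 51, 51, 51, 51, 51, 51, 51]
t=16: [52, 52, 52, 52, 52, 52, 52, 52, 52, 52, 52, 52, 52, 52, 52, 52]
t=17: [53, 53, 53, 53, 53, 53, 53, 53, 53, 53, 53, 53, 53, 53, 53, 53]
t=18: [54, 54, 54, 54, 54, 54, 54, 54, 54, 54, 54, 54, 54, 54, 54, 54]
t=19: [55, 55, 55, 55, 55, 55, 55, 55, 55, 55, 55, 55, 55, 55, 55, 55]
t=20: [56, 56, 56, 56, 56, 56, 56, 56, 56, 56, 56, 56, 56, 56, 56, 56]
t=21: [57, 57, 57, 57, 57, 57, 57, 57, 57, 57, 57, 57, 57, 57, 57, 57]
t=22: [58, 58, 58, 58, 58, 58, 58, 58, 58, 58, 58, 58, 58, 58, 58, 58]
t=23: [60, 60, 60, 60, 60, 60, 60, 60, 60, 60, 60, 60, 60, 60, 60, 60]
t=24: [62, 62, 62, 62, 62, 62, 62, 62, 62, 62, 62, 62, 62, 62, 62, 62]
t=25: [64, 64, 64, 64, 64, 64, 64, 64, 64, 64, 64, 64, 64, 64, 64, 64]
t=26: [66, 66, 66, 66, 66, 66, 66, 66, 66, 66, 66, 66, 66, 66, 66, 66]
t=27: [68, 68, 68, 68, 68, 68, 68, 68, 68, 68, 68, 68, 68, 68, 68, 68]
t=28: [70, 70, 70, 70, 70, 70, 70, 70, 70, 70, 70, 70, 70, 70, 70, 70]
t=29: [72, 72, 72, 72, 72, 72, 72, 72, 72, 72, 72, 72, 72, 72, 72, 72]
t=30: [74, 74, 74, 74, 74, 74, 74, 74, 74, 74, 74, 74, 74, 74, 74, 74]
t=31: [72, 72, 72, 72, 72, 72, 72, 72, 72, 72, 72, 72, 72, 72, 72, 72]

Answer: 2
Key observation: The state at step 29, [72, 72, 72, 72, 72, 72, 72, 72, 72, 72, 72, 72, 72, 72, 72, 72], reappears at step 31 — and no state repeats earlier — so the cycle the system enters has period 2.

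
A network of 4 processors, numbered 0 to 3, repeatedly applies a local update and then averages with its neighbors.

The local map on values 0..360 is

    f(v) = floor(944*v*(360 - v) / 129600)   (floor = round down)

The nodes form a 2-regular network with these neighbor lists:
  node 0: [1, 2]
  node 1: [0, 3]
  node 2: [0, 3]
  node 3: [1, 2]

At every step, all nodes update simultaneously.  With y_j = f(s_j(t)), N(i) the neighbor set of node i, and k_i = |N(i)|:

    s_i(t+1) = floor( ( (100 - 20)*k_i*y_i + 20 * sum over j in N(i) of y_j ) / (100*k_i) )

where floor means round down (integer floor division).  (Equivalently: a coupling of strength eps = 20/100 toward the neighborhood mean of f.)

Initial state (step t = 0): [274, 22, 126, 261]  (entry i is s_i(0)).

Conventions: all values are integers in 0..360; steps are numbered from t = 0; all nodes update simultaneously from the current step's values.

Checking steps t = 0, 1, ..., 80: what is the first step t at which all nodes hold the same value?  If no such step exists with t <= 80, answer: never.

Simulating step by step:
t=0: [274, 22, 126, 261]  (not all equal)
t=1: [163, 79, 207, 177]  (not all equal)
t=2: [225, 175, 230, 227]  (not all equal)
t=3: [222, 232, 217, 220]  (not all equal)
t=4: [222, 217, 225, 223]  (not all equal)
t=5: [223, 225, 221, 222]  (not all equal)
t=6: [222, 221, 222, 222]  (not all equal)
t=7: [223, 223, 223, 223]  (all equal)

Answer: 7
Key observation: Synchronization is absorbing here: once all nodes are equal they stay equal, and step 7 is the first all-equal step.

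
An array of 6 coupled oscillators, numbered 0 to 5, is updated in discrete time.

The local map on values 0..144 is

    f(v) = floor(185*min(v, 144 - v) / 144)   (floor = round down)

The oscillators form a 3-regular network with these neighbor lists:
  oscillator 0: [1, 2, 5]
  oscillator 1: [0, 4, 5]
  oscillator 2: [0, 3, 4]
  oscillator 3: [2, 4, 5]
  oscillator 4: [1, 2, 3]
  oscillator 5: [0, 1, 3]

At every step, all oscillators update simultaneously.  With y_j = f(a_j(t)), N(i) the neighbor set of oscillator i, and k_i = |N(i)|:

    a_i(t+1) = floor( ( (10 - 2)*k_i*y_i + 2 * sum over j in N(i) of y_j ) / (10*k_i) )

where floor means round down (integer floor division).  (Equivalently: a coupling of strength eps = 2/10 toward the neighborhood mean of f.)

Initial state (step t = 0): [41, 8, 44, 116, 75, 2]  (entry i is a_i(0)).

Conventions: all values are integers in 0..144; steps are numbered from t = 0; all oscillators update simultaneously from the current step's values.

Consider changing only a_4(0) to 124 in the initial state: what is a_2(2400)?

Answer: a_2(2400) = 89
Key observation: The state at step 11, [85, 85, 71, 70, 71, 83], reappears at step 15: the system is in a cycle of period 4 from step 11 on.  Therefore the state at step 2400 equals the state at step 11 + ((2400 - 11) mod 4) = 12, which is [76, 76, 89, 88, 89, 78].

Derivation:
t=0: [41, 8, 44, 116, 124, 2]
t=1: [46, 13, 52, 33, 26, 8]
t=2: [53, 19, 61, 40, 34, 15]
t=3: [62, 27, 73, 50, 44, 24]
t=4: [73, 38, 86, 63, 57, 35]
t=5: [83, 52, 75, 76, 71, 49]
t=6: [76, 68, 87, 85, 88, 65]
t=7: [85, 85, 73, 75, 72, 83]
t=8: [76, 76, 89, 87, 90, 78]
t=9: [85, 85, 71, 73, 70, 83]
t=10: [76, 76, 89, 90, 88, 78]
t=11: [85, 85, 71, 70, 71, 83]
t=12: [76, 76, 89, 88, 89, 78]
t=13: [85, 85, 71, 71, 71, 83]
t=14: [76, 76, 89, 90, 89, 78]
t=15: [85, 85, 71, 70, 71, 83]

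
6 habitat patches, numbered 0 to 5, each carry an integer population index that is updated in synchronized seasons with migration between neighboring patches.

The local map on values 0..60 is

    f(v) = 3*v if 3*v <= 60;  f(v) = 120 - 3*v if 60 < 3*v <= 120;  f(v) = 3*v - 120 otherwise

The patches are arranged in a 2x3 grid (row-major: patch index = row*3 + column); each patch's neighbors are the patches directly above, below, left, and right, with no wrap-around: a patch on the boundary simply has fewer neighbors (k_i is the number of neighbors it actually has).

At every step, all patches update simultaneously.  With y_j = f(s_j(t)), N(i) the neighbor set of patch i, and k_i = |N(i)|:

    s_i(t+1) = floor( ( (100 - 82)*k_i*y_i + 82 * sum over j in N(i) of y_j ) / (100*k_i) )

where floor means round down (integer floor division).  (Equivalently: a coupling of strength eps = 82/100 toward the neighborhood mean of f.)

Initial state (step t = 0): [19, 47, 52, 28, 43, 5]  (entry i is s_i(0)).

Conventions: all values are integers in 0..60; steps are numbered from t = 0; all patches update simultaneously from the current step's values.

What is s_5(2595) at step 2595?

Answer: s_5(2595) = 47
Key observation: The state at step 32, [19, 20, 20, 20, 20, 19], reappears at step 36: the system is in a cycle of period 4 from step 32 on.  Therefore the state at step 2595 equals the state at step 32 + ((2595 - 32) mod 4) = 35, which is [47, 47, 46, 46, 47, 47].

Derivation:
t=0: [19, 47, 52, 28, 43, 5]
t=1: [33, 31, 21, 33, 21, 21]
t=2: [23, 41, 44, 35, 38, 57]
t=3: [16, 19, 24, 26, 19, 16]
t=4: [49, 52, 51, 50, 50, 51]
t=5: [31, 31, 34, 28, 32, 31]
t=6: [30, 23, 25, 27, 28, 22]
t=7: [42, 39, 51, 34, 45, 42]
t=8: [9, 15, 9, 11, 10, 20]
t=9: [36, 31, 47, 29, 43, 34]
t=10: [26, 16, 22, 14, 22, 15]
t=11: [44, 49, 47, 46, 46, 52]
t=12: [20, 18, 29, 15, 25, 22]
t=13: [51, 47, 50, 51, 49, 41]
t=14: [28, 28, 15, 30, 20, 23]
t=15: [33, 45, 43, 44, 42, 52]
t=16: [14, 12, 22, 13, 18, 12]
t=17: [38, 47, 39, 46, 40, 50]
t=18: [17, 6, 21, 5, 18, 6]
t=19: [22, 47, 25, 45, 23, 48]
t=20: [24, 44, 26, 45, 25, 43]
t=21: [19, 39, 16, 40, 17, 37]
t=22: [11, 43, 13, 44, 12, 42]
t=23: [14, 31, 13, 30, 13, 31]
t=24: [30, 37, 29, 38, 29, 36]
t=25: [11, 27, 14, 26, 13, 29]
t=26: [39, 38, 37, 37, 38, 39]
t=27: [6, 6, 5, 5, 6, 6]
t=28: [16, 17, 17, 17, 17, 16]
t=29: [50, 50, 49, 49, 50, 50]
t=30: [28, 29, 29, 29, 29, 28]
t=31: [33, 33, 34, 34, 33, 33]
t=32: [19, 20, 20, 20, 20, 19]
t=33: [59, 59, 58, 58, 59, 59]
t=34: [55, 56, 56, 56, 56, 55]
t=35: [47, 47, 46, 46, 47, 47]
t=36: [19, 20, 20, 20, 20, 19]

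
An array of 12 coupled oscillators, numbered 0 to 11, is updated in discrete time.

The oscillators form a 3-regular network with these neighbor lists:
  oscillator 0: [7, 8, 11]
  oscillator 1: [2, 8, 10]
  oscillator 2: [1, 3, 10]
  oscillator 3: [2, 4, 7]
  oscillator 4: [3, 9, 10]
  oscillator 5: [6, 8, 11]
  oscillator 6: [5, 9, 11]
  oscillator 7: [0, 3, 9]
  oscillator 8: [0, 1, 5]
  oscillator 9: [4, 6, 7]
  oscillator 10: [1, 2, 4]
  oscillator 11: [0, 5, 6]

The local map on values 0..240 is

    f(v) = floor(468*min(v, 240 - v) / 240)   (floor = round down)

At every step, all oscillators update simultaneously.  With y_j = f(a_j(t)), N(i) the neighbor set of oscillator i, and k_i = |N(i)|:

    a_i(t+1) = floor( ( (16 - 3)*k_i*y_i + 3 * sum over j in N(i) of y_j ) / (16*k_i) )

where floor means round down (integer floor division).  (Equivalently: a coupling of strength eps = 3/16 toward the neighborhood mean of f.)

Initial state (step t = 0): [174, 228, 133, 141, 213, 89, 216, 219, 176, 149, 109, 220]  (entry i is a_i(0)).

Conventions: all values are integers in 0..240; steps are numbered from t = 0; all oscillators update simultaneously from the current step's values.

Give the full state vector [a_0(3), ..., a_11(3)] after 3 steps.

Simulating step by step:
t=0: [174, 228, 133, 141, 213, 89, 216, 219, 176, 149, 109, 220]
t=1: [116, 52, 195, 175, 78, 153, 61, 63, 121, 152, 189, 53]
t=2: [212, 108, 91, 124, 148, 165, 123, 131, 219, 163, 101, 115]
t=3: [73, 196, 183, 219, 181, 149, 217, 199, 58, 160, 194, 208]

Answer: [73, 196, 183, 219, 181, 149, 217, 199, 58, 160, 194, 208]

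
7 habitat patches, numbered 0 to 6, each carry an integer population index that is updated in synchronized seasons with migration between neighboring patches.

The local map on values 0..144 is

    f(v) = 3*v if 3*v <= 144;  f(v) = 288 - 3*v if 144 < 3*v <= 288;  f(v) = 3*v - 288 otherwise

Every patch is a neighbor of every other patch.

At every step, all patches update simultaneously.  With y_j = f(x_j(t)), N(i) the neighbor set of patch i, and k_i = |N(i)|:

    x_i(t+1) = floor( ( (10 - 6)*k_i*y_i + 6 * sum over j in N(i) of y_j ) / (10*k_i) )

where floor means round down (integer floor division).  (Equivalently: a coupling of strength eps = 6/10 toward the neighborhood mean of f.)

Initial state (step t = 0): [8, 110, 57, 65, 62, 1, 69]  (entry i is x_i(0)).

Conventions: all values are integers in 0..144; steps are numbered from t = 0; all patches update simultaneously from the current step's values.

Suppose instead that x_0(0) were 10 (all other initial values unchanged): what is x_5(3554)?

Simulating step by step:
t=0: [10, 110, 57, 65, 62, 1, 69]
t=1: [55, 59, 81, 74, 77, 47, 71]
t=2: [98, 95, 75, 81, 78, 104, 84]
t=3: [24, 24, 42, 36, 39, 30, 33]
t=4: [90, 90, 106, 100, 103, 95, 98]
t=5: [16, 16, 19, 14, 17, 11, 12]
t=6: [45, 45, 48, 44, 46, 41, 42]
t=7: [133, 133, 136, 132, 134, 130, 131]
t=8: [110, 110, 113, 109, 111, 107, 108]
t=9: [41, 41, 44, 40, 42, 38, 39]
t=10: [122, 122, 125, 121, 123, 119, 120]
t=11: [77, 77, 80, 76, 78, 74, 75]
t=12: [57, 57, 54, 58, 56, 60, 59]
t=13: [116, 116, 119, 115, 117, 113, 114]
t=14: [59, 59, 62, 58, 60, 56, 57]
t=15: [111, 111, 108, 112, 110, 114, 113]
t=16: [45, 45, 42, 46, 44, 48, 47]
t=17: [135, 135, 132, 136, 134, 138, 137]
t=18: [117, 117, 114, 118, 116, 120, 119]
t=19: [63, 63, 60, 64, 62, 66, 65]
t=20: [98, 98, 101, 97, 99, 95, 96]
t=21: [6, 6, 8, 5, 6, 5, 4]
t=22: [17, 17, 19, 16, 17, 16, 15]
t=23: [50, 50, 52, 49, 50, 49, 48]
t=24: [138, 138, 136, 139, 138, 139, 140]
t=25: [126, 126, 124, 127, 126, 127, 128]
t=26: [90, 90, 88, 91, 90, 91, 92]
t=27: [17, 17, 19, 16, 17, 16, 15]

Answer: x_5(3554) = 139
Key observation: The state at step 22, [17, 17, 19, 16, 17, 16, 15], reappears at step 27: the system is in a cycle of period 5 from step 22 on.  Therefore the state at step 3554 equals the state at step 22 + ((3554 - 22) mod 5) = 24, which is [138, 138, 136, 139, 138, 139, 140].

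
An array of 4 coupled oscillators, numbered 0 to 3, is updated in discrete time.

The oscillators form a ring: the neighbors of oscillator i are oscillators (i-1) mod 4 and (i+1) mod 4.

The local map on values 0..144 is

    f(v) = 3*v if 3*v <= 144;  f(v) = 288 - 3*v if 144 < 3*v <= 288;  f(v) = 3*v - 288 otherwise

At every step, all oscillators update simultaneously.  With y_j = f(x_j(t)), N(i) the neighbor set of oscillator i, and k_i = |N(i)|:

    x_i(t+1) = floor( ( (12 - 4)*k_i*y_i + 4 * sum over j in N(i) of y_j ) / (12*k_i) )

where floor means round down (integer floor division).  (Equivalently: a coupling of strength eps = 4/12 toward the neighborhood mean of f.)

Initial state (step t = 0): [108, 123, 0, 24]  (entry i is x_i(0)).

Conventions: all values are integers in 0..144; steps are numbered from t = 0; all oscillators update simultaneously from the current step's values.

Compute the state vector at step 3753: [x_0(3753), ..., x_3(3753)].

Simulating step by step:
t=0: [108, 123, 0, 24]
t=1: [49, 60, 25, 54]
t=2: [133, 108, 89, 120]
t=3: [92, 46, 32, 70]
t=4: [44, 110, 100, 70]
t=5: [108, 52, 28, 76]
t=6: [56, 108, 88, 60]
t=7: [104, 48, 40, 96]
t=8: [40, 120, 104, 24]
t=9: [104, 72, 40, 72]
t=10: [40, 72, 104, 72]
t=11: [104, 72, 40, 72]

Answer: [104, 72, 40, 72]
Key observation: The state at step 9, [104, 72, 40, 72], reappears at step 11: the system is in a cycle of period 2 from step 9 on.  Therefore the state at step 3753 equals the state at step 9 + ((3753 - 9) mod 2) = 9, which is [104, 72, 40, 72].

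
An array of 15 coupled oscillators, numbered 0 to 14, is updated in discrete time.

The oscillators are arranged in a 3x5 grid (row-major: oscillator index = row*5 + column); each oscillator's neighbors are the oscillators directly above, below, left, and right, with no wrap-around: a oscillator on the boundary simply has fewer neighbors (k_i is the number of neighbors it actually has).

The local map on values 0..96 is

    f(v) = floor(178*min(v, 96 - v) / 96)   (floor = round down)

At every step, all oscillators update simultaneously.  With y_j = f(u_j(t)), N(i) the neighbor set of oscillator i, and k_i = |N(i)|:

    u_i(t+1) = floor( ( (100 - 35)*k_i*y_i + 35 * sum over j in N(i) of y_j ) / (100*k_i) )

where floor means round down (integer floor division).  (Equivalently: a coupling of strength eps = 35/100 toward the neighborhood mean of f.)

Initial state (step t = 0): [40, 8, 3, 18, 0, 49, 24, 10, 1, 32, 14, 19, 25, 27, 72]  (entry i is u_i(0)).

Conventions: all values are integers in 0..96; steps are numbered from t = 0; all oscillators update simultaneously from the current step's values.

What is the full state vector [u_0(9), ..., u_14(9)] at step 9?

Answer: [85, 78, 59, 36, 33, 84, 77, 53, 32, 42, 58, 42, 31, 38, 51]

Derivation:
t=0: [40, 8, 3, 18, 0, 49, 24, 10, 1, 32, 14, 19, 25, 27, 72]
t=1: [65, 23, 10, 22, 16, 73, 42, 20, 14, 43, 37, 36, 41, 43, 47]
t=2: [51, 45, 25, 34, 39, 50, 66, 41, 36, 67, 63, 68, 70, 73, 84]
t=3: [83, 75, 55, 62, 67, 78, 61, 68, 63, 53, 63, 52, 50, 43, 30]
t=4: [28, 43, 67, 63, 59, 38, 59, 58, 63, 71, 59, 77, 79, 74, 63]
t=5: [59, 71, 58, 60, 62, 67, 66, 64, 58, 52, 62, 42, 37, 43, 54]
t=6: [61, 52, 65, 66, 66, 56, 56, 61, 70, 77, 63, 71, 69, 76, 78]
t=7: [68, 75, 60, 54, 51, 71, 71, 61, 47, 38, 60, 51, 49, 39, 34]
t=8: [47, 43, 63, 77, 79, 48, 50, 66, 81, 72, 65, 77, 82, 74, 65]
t=9: [85, 78, 59, 36, 33, 84, 77, 53, 32, 42, 58, 42, 31, 38, 51]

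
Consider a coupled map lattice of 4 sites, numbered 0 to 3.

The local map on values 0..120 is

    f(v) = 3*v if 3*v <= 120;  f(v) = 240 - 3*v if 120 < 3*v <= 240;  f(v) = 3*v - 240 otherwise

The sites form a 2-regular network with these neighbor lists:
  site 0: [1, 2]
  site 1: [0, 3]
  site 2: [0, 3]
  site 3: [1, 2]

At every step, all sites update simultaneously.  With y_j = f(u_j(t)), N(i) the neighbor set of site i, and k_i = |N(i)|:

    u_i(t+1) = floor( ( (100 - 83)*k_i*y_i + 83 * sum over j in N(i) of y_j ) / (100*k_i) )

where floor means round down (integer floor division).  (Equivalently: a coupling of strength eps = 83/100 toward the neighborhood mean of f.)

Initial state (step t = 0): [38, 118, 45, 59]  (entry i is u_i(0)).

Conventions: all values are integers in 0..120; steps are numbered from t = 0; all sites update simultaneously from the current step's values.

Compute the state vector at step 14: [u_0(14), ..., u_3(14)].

Answer: [70, 88, 88, 70]

Derivation:
t=0: [38, 118, 45, 59]
t=1: [110, 92, 91, 101]
t=2: [43, 69, 69, 39]
t=3: [46, 100, 100, 47]
t=4: [67, 93, 93, 66]
t=5: [39, 40, 40, 39]
t=6: [119, 117, 117, 119]
t=7: [112, 115, 115, 112]
t=8: [103, 97, 97, 103]
t=9: [54, 65, 65, 54]
t=10: [50, 72, 72, 50]
t=11: [35, 78, 78, 35]
t=12: [22, 88, 88, 22]
t=13: [31, 58, 58, 31]
t=14: [70, 88, 88, 70]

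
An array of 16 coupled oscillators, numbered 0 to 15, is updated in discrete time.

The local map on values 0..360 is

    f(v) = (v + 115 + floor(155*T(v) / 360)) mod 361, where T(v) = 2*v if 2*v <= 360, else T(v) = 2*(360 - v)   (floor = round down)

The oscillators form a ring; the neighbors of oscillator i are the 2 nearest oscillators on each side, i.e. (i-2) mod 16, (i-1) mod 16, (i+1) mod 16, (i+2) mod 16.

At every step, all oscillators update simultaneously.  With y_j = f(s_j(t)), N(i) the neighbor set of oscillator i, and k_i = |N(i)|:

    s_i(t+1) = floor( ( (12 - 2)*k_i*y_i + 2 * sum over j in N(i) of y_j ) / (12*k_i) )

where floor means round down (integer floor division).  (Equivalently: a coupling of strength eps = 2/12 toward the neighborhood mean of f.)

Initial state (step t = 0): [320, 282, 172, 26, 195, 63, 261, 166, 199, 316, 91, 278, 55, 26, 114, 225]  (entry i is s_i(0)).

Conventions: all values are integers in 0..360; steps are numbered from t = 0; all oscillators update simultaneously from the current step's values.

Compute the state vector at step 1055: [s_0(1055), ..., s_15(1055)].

Simulating step by step:
t=0: [320, 282, 172, 26, 195, 63, 261, 166, 199, 316, 91, 278, 55, 26, 114, 225]
t=1: [114, 104, 81, 156, 99, 210, 103, 73, 98, 111, 258, 117, 217, 166, 296, 108]
t=2: [313, 296, 261, 76, 278, 114, 294, 250, 288, 308, 126, 300, 103, 86, 120, 296]
t=3: [116, 111, 107, 239, 117, 295, 112, 108, 114, 115, 316, 130, 299, 264, 314, 121]
t=4: [320, 312, 306, 125, 311, 131, 314, 308, 317, 320, 135, 323, 115, 121, 125, 319]
t=5: [117, 117, 116, 317, 127, 326, 117, 116, 103, 103, 31, 122, 307, 320, 326, 127]
t=6: [323, 323, 321, 136, 329, 137, 322, 318, 302, 302, 187, 313, 118, 127, 128, 329]
t=7: [118, 103, 103, 19, 100, 20, 103, 103, 104, 104, 101, 125, 315, 330, 331, 129]
t=8: [323, 302, 300, 169, 288, 170, 299, 299, 307, 309, 296, 323, 125, 129, 128, 331]
t=9: [118, 103, 103, 72, 101, 74, 103, 103, 105, 106, 115, 128, 327, 334, 332, 129]
t=10: [323, 306, 304, 256, 298, 258, 303, 304, 310, 314, 319, 330, 128, 130, 129, 331]
t=11: [118, 105, 105, 99, 104, 99, 105, 105, 106, 107, 118, 129, 332, 335, 334, 129]
t=12: [323, 312, 310, 300, 307, 300, 309, 309, 312, 316, 323, 332, 129, 130, 129, 331]
t=13: [118, 107, 106, 105, 105, 105, 106, 106, 106, 107, 118, 130, 334, 335, 334, 129]
t=14: [323, 316, 312, 310, 310, 310, 311, 312, 313, 316, 323, 332, 129, 130, 129, 332]
t=15: [118, 107, 107, 107, 107, 107, 107, 107, 107, 107, 118, 130, 334, 335, 334, 130]
t=16: [323, 316, 314, 314, 314, 314, 314, 314, 314, 316, 323, 332, 129, 130, 129, 332]
t=17: [118, 107, 107, 107, 107, 107, 107, 107, 107, 107, 118, 130, 334, 335, 334, 130]

Answer: [118, 107, 107, 107, 107, 107, 107, 107, 107, 107, 118, 130, 334, 335, 334, 130]
Key observation: The state at step 15, [118, 107, 107, 107, 107, 107, 107, 107, 107, 107, 118, 130, 334, 335, 334, 130], reappears at step 17: the system is in a cycle of period 2 from step 15 on.  Therefore the state at step 1055 equals the state at step 15 + ((1055 - 15) mod 2) = 15, which is [118, 107, 107, 107, 107, 107, 107, 107, 107, 107, 118, 130, 334, 335, 334, 130].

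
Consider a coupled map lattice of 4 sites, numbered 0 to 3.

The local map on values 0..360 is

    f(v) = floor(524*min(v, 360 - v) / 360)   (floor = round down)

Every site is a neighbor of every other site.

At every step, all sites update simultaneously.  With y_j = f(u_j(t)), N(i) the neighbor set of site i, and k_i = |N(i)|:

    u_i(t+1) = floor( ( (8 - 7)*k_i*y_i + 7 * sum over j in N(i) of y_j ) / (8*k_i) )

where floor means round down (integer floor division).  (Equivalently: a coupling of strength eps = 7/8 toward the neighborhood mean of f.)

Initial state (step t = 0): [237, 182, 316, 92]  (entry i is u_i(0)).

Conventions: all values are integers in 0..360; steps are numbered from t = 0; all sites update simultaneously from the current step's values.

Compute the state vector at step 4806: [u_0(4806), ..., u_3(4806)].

Simulating step by step:
t=0: [237, 182, 316, 92]
t=1: [155, 142, 174, 163]
t=2: [231, 234, 226, 229]
t=3: [189, 189, 187, 188]
t=4: [249, 249, 248, 249]
t=5: [161, 161, 161, 161]
t=6: [234, 234, 234, 234]
t=7: [183, 183, 183, 183]
t=8: [257, 257, 257, 257]
t=9: [149, 149, 149, 149]
t=10: [216, 216, 216, 216]
t=11: [209, 209, 209, 209]
t=12: [219, 219, 219, 219]
t=13: [205, 205, 205, 205]
t=14: [225, 225, 225, 225]
t=15: [196, 196, 196, 196]
t=16: [238, 238, 238, 238]
t=17: [177, 177, 177, 177]
t=18: [257, 257, 257, 257]

Answer: [238, 238, 238, 238]
Key observation: The state at step 8, [257, 257, 257, 257], reappears at step 18: the system is in a cycle of period 10 from step 8 on.  Therefore the state at step 4806 equals the state at step 8 + ((4806 - 8) mod 10) = 16, which is [238, 238, 238, 238].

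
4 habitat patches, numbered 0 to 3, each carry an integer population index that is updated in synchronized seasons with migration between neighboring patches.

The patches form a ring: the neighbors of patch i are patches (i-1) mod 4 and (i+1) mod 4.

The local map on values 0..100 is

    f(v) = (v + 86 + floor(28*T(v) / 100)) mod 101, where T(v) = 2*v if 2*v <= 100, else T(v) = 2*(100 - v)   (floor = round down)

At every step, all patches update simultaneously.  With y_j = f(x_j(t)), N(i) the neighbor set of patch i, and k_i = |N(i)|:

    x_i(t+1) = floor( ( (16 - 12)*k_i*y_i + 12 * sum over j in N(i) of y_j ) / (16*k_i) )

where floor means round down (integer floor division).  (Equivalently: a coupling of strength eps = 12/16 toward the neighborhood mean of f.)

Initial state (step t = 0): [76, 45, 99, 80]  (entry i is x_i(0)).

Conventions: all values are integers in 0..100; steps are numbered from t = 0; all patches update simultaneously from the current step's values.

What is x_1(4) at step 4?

Answer: x_1(4) = 72

Derivation:
t=0: [76, 45, 99, 80]
t=1: [67, 73, 70, 78]
t=2: [73, 71, 73, 71]
t=3: [72, 72, 72, 72]
t=4: [72, 72, 72, 72]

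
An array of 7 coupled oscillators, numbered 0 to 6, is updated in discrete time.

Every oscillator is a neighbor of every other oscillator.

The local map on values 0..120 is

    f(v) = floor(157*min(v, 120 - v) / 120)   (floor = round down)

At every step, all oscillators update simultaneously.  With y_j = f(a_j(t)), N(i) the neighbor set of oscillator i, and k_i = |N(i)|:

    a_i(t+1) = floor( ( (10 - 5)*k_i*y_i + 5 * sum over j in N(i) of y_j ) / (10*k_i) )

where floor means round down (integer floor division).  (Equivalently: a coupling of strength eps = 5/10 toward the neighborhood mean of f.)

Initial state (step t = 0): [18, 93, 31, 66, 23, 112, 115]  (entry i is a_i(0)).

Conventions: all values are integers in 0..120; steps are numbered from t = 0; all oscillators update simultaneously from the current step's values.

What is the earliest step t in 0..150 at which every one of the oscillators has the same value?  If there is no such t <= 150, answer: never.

Answer: never
Key observation: The state at step 7 reappears at step 11 — the system is in a cycle of period 4 from step 7 on.  No step 0..11 is synchronized, and the cycle repeats forever, so no step up to 150 (or ever) has all oscillators equal.

Derivation:
t=0: [18, 93, 31, 66, 23, 112, 115]  (not all equal)
t=1: [27, 32, 34, 47, 30, 22, 20]  (not all equal)
t=2: [37, 39, 41, 48, 39, 34, 33]  (not all equal)
t=3: [49, 50, 51, 55, 50, 47, 47]  (not all equal)
t=4: [64, 64, 65, 67, 64, 63, 63]  (not all equal)
t=5: [72, 72, 71, 71, 72, 73, 73]  (not all equal)
t=6: [62, 62, 63, 63, 62, 61, 61]  (not all equal)
t=7: [75, 75, 74, 74, 75, 76, 76]  (not all equal)
t=8: [58, 58, 59, 59, 58, 57, 57]  (not all equal)
t=9: [75, 75, 76, 76, 75, 74, 74]  (not all equal)
t=10: [58, 58, 57, 57, 58, 59, 59]  (not all equal)
t=11: [75, 75, 74, 74, 75, 76, 76]  (not all equal)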